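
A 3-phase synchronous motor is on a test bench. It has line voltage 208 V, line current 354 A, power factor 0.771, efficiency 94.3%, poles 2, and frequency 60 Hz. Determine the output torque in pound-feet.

P_in = √3·V·I·cosφ = 1.732 × 208 × 354 × 0.771 = 98326 W
P_out = η·P_in = 0.943 × 98326 = 92721 W
n = n_s = 120×60/2 = 3600 rpm (synchronous)
ω = 2π×3600/60 = 377 rad/s
τ = P_out/ω = 92721/377 = 245.9 N·m
In lb·ft: 245.9/1.356 = 181 lb·ft

181 lb·ft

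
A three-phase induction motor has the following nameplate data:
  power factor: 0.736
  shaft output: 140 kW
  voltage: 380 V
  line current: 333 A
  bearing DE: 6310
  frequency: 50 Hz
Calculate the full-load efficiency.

P_out = 140 kW = 140000 W
P_in = √3·V_L·I_L·cosφ = 1.732 × 380 × 333 × 0.736 = 161307 W
η = P_out / P_in = 140000 / 161307 = 0.868 = 86.8%

86.8 %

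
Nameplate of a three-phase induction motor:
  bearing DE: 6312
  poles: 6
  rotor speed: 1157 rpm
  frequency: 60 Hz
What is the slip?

3.58 %

n_s = 120f/p = 120×60/6 = 1200 rpm
s = (n_s − n)/n_s = (1200 − 1157)/1200 = 0.0358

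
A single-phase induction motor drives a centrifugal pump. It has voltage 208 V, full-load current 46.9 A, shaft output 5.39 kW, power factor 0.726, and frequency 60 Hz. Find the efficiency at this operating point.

76.1 %

P_out = 5.39 kW = 5390 W
P_in = V·I·cosφ = 208 × 46.9 × 0.726 = 7082 W
η = P_out / P_in = 5390 / 7082 = 0.761 = 76.1%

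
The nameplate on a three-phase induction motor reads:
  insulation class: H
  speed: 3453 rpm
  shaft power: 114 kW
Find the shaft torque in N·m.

ω = 2π × 3453/60 = 361.6 rad/s
τ = P/ω = 114000/361.6 = 315 N·m

315 N·m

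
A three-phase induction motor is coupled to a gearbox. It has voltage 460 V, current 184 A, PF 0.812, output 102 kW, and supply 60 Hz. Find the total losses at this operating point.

17 kW

P_in = √3·V·I·cosφ = 1.732×460×184×0.812 = 119036 W
P_out = 102000 W
Losses = P_in − P_out = 119036 − 102000 = 17036 W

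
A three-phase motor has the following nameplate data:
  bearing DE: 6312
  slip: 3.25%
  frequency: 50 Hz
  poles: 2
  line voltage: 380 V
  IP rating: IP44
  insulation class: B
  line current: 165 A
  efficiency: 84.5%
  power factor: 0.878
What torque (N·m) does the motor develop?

P_in = √3·V·I·cosφ = 1.732 × 380 × 165 × 0.878 = 95348 W
P_out = η·P_in = 0.845 × 95348 = 80569 W
n_s = 120×50/2 = 3000 rpm; n = 3000×(1−0.0325) = 2903 rpm
ω = 2π×2903/60 = 304 rad/s
τ = P_out/ω = 80569/304 = 265 N·m

265 N·m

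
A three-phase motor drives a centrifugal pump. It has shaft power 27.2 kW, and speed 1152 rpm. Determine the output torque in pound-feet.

ω = 2π × 1152/60 = 120.6 rad/s
τ = P/ω = 27200/120.6 = 225.5 N·m
In lb·ft: 225.5/1.356 = 166 lb·ft

166 lb·ft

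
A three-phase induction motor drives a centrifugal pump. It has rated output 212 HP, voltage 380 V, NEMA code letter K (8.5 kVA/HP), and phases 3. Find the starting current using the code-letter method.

2740 A

S_LR = 8.5 × 212 = 1802 kVA
I_LR = S_LR/(√3·V_L) = 1802000/(1.732×380) = 2740 A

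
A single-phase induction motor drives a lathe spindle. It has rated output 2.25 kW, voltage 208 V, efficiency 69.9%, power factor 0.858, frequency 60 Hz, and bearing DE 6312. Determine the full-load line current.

18 A

P_out = 2.25 kW = 2250 W
P_in = P_out / η = 2250 / 0.699 = 3219 W
I = P_in / (V·cosφ) = 3219 / (208 × 0.858) = 18 A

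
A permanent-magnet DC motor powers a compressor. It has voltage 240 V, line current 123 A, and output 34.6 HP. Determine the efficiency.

P_out = 34.6 × 746 = 25812 W
P_in = V·I = 240 × 123 = 29520 W
η = P_out / P_in = 25812 / 29520 = 0.874 = 87.4%

87.4 %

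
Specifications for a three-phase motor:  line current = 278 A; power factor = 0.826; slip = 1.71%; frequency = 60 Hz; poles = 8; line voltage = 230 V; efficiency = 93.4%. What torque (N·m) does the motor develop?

922 N·m

P_in = √3·V·I·cosφ = 1.732 × 230 × 278 × 0.826 = 91475 W
P_out = η·P_in = 0.934 × 91475 = 85438 W
n_s = 120×60/8 = 900 rpm; n = 900×(1−0.0171) = 885 rpm
ω = 2π×885/60 = 92.68 rad/s
τ = P_out/ω = 85438/92.68 = 922 N·m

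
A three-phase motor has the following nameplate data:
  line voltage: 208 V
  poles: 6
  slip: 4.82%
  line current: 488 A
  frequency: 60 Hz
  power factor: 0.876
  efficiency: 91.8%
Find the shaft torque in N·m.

P_in = √3·V·I·cosφ = 1.732 × 208 × 488 × 0.876 = 154005 W
P_out = η·P_in = 0.918 × 154005 = 141377 W
n_s = 120×60/6 = 1200 rpm; n = 1200×(1−0.0482) = 1142 rpm
ω = 2π×1142/60 = 119.6 rad/s
τ = P_out/ω = 141377/119.6 = 1180 N·m

1180 N·m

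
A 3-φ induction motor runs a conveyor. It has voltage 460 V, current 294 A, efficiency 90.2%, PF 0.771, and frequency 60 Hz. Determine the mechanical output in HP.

P_in = √3·V·I·cosφ = 1.732 × 460 × 294 × 0.771 = 180596 W
P_out = η·P_in = 0.902 × 180596 = 162898 W
= 162898/746 = 218 HP

218 HP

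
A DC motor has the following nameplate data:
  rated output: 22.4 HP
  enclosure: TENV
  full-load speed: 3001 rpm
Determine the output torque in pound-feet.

39.2 lb·ft

P_out = 22.4 × 746 = 16710 W
ω = 2π × 3001/60 = 314.3 rad/s
τ = P_out/ω = 16710/314.3 = 53.17 N·m
In lb·ft: 53.17/1.356 = 39.2 lb·ft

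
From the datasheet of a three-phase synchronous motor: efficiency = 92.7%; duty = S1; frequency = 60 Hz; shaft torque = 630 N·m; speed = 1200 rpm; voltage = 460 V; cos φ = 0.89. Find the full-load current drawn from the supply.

ω = 2π×1200/60 = 125.7 rad/s; P_out = τω = 630 × 125.7 = 79191 W
P_in = P_out / η = 79191 / 0.927 = 85427 W
I_L = P_in / (√3·V_L·cosφ) = 85427 / (1.732 × 460 × 0.89) = 120 A

120 A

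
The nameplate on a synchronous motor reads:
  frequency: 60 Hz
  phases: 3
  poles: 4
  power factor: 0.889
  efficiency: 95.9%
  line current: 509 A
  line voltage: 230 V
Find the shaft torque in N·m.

P_in = √3·V·I·cosφ = 1.732 × 230 × 509 × 0.889 = 180258 W
P_out = η·P_in = 0.959 × 180258 = 172867 W
n = n_s = 120×60/4 = 1800 rpm (synchronous)
ω = 2π×1800/60 = 188.5 rad/s
τ = P_out/ω = 172867/188.5 = 917 N·m

917 N·m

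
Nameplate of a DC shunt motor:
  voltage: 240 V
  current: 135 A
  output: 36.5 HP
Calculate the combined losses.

P_in = V·I = 240×135 = 32400 W
P_out = 36.5×746 = 27229 W
Losses = P_in − P_out = 32400 − 27229 = 5171 W

5.17 kW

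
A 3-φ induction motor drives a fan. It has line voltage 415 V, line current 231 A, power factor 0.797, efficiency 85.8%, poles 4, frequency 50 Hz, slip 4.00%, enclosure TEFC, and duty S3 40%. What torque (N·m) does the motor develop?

P_in = √3·V·I·cosφ = 1.732 × 415 × 231 × 0.797 = 132332 W
P_out = η·P_in = 0.858 × 132332 = 113541 W
n_s = 120×50/4 = 1500 rpm; n = 1500×(1−0.04) = 1440 rpm
ω = 2π×1440/60 = 150.8 rad/s
τ = P_out/ω = 113541/150.8 = 753 N·m

753 N·m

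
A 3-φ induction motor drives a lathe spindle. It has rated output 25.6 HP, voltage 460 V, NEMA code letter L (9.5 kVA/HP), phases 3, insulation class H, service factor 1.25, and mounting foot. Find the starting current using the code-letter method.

305 A

S_LR = 9.5 × 25.6 = 243.2 kVA
I_LR = S_LR/(√3·V_L) = 243200/(1.732×460) = 305 A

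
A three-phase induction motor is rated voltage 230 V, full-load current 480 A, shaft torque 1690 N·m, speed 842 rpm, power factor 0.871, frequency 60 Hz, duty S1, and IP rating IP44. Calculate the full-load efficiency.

89.5 %

ω = 2π × 842/60 = 88.17 rad/s; P_out = τω = 1690 × 88.17 = 149007 W
P_in = √3·V_L·I_L·cosφ = 1.732 × 230 × 480 × 0.871 = 166546 W
η = P_out / P_in = 149007 / 166546 = 0.895 = 89.5%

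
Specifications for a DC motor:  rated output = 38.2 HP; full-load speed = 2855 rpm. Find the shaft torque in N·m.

P_out = 38.2 × 746 = 28497 W
ω = 2π × 2855/60 = 299 rad/s
τ = P_out/ω = 28497/299 = 95.3 N·m

95.3 N·m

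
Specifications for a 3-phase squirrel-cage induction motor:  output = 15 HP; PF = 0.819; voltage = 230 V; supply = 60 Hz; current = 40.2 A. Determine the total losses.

P_in = √3·V·I·cosφ = 1.732×230×40.2×0.819 = 13116 W
P_out = 15×746 = 11190 W
Losses = P_in − P_out = 13116 − 11190 = 1926 W

1930 W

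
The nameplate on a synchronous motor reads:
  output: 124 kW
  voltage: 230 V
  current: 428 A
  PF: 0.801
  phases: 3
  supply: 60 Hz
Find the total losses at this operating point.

P_in = √3·V·I·cosφ = 1.732×230×428×0.801 = 136569 W
P_out = 124000 W
Losses = P_in − P_out = 136569 − 124000 = 12569 W

12600 W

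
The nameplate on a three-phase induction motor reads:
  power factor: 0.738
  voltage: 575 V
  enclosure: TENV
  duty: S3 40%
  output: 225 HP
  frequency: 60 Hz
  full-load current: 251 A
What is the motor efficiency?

P_out = 225 × 746 = 167850 W
P_in = √3·V_L·I_L·cosφ = 1.732 × 575 × 251 × 0.738 = 184479 W
η = P_out / P_in = 167850 / 184479 = 0.910 = 91.0%

91.0 %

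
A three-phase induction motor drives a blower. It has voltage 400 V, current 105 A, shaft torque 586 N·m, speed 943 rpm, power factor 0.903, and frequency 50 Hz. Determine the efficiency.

88.1 %

ω = 2π × 943/60 = 98.75 rad/s; P_out = τω = 586 × 98.75 = 57868 W
P_in = √3·V_L·I_L·cosφ = 1.732 × 400 × 105 × 0.903 = 65688 W
η = P_out / P_in = 57868 / 65688 = 0.881 = 88.1%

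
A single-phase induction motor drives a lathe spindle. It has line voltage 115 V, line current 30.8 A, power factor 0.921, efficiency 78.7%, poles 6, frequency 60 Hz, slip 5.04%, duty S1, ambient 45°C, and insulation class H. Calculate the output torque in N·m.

P_in = V·I·cosφ = 115 × 30.8 × 0.921 = 3262 W
P_out = η·P_in = 0.787 × 3262 = 2567 W
n_s = 120×60/6 = 1200 rpm; n = 1200×(1−0.0504) = 1140 rpm
ω = 2π×1140/60 = 119.4 rad/s
τ = P_out/ω = 2567/119.4 = 21.5 N·m

21.5 N·m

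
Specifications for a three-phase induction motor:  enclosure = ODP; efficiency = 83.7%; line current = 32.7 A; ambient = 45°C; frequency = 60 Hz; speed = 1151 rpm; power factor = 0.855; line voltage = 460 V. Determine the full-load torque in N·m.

155 N·m

P_in = √3·V·I·cosφ = 1.732 × 460 × 32.7 × 0.855 = 22275 W
P_out = η·P_in = 0.837 × 22275 = 18644 W
n = 1151 rpm
ω = 2π×1151/60 = 120.5 rad/s
τ = P_out/ω = 18644/120.5 = 155 N·m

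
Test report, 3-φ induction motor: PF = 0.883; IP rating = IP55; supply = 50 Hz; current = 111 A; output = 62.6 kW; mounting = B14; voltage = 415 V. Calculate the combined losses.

P_in = √3·V·I·cosφ = 1.732×415×111×0.883 = 70450 W
P_out = 62600 W
Losses = P_in − P_out = 70450 − 62600 = 7850 W

7850 W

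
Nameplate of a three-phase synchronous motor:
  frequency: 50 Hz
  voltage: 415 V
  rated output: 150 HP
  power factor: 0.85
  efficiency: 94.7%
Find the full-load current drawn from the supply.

193 A

P_out = 150 × 746 = 111900 W
P_in = P_out / η = 111900 / 0.947 = 118163 W
I_L = P_in / (√3·V_L·cosφ) = 118163 / (1.732 × 415 × 0.85) = 193 A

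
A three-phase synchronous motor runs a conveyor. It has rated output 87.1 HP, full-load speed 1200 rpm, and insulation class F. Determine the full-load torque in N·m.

P_out = 87.1 × 746 = 64977 W
ω = 2π × 1200/60 = 125.7 rad/s
τ = P_out/ω = 64977/125.7 = 517 N·m

517 N·m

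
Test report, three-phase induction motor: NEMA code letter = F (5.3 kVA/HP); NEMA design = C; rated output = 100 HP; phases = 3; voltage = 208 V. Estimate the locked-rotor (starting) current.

S_LR = 5.3 × 100 = 530 kVA
I_LR = S_LR/(√3·V_L) = 530000/(1.732×208) = 1470 A

1470 A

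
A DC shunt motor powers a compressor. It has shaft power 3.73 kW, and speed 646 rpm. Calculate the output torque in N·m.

ω = 2π × 646/60 = 67.65 rad/s
τ = P/ω = 3730/67.65 = 55.1 N·m

55.1 N·m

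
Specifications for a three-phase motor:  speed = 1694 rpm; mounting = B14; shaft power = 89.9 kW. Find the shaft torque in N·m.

ω = 2π × 1694/60 = 177.4 rad/s
τ = P/ω = 89900/177.4 = 507 N·m

507 N·m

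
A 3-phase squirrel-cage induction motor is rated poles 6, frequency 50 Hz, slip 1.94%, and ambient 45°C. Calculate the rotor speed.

981 rpm

n_s = 120f/p = 120×50/6 = 1000 rpm
n = n_s(1 − s) = 1000 × (1 − 0.0194) = 981 rpm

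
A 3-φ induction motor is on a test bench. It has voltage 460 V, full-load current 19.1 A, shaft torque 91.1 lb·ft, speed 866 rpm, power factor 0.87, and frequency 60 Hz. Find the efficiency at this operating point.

84.6 %

τ = 91.1 lb·ft × 1.356 = 123.5 N·m
ω = 2π × 866/60 = 90.69 rad/s; P_out = τω = 123.5 × 90.69 = 11200 W
P_in = √3·V_L·I_L·cosφ = 1.732 × 460 × 19.1 × 0.87 = 13239 W
η = P_out / P_in = 11200 / 13239 = 0.846 = 84.6%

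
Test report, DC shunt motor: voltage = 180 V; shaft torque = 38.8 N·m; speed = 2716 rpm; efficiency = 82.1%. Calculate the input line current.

ω = 2π×2716/60 = 284.4 rad/s; P_out = τω = 38.8 × 284.4 = 11035 W
P_in = P_out / η = 11035 / 0.821 = 13441 W
I = P_in / V = 13441 / 180 = 74.7 A

74.7 A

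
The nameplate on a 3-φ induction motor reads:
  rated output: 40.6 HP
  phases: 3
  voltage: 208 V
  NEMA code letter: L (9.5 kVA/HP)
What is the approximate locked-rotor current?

S_LR = 9.5 × 40.6 = 385.7 kVA
I_LR = S_LR/(√3·V_L) = 385700/(1.732×208) = 1070 A

1070 A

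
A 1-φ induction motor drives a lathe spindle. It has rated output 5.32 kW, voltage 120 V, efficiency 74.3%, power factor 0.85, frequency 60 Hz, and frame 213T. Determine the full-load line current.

P_out = 5.32 kW = 5320 W
P_in = P_out / η = 5320 / 0.743 = 7160 W
I = P_in / (V·cosφ) = 7160 / (120 × 0.85) = 70.2 A

70.2 A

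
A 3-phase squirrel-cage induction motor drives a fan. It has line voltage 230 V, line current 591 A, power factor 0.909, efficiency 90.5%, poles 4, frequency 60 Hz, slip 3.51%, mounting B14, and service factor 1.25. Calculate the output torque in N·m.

P_in = √3·V·I·cosφ = 1.732 × 230 × 591 × 0.909 = 214007 W
P_out = η·P_in = 0.905 × 214007 = 193676 W
n_s = 120×60/4 = 1800 rpm; n = 1800×(1−0.0351) = 1737 rpm
ω = 2π×1737/60 = 181.9 rad/s
τ = P_out/ω = 193676/181.9 = 1060 N·m

1060 N·m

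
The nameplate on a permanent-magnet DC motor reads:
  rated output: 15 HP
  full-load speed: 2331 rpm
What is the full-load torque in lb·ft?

P_out = 15 × 746 = 11190 W
ω = 2π × 2331/60 = 244.1 rad/s
τ = P_out/ω = 11190/244.1 = 45.84 N·m
In lb·ft: 45.84/1.356 = 33.8 lb·ft

33.8 lb·ft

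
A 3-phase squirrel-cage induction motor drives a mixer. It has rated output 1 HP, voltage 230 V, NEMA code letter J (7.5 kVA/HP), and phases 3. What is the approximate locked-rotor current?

S_LR = 7.5 × 1 = 7.5 kVA
I_LR = S_LR/(√3·V_L) = 7500/(1.732×230) = 18.8 A

18.8 A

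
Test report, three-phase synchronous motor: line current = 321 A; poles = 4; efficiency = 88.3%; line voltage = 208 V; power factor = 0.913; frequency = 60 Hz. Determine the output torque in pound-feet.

P_in = √3·V·I·cosφ = 1.732 × 208 × 321 × 0.913 = 105581 W
P_out = η·P_in = 0.883 × 105581 = 93228 W
n = n_s = 120×60/4 = 1800 rpm (synchronous)
ω = 2π×1800/60 = 188.5 rad/s
τ = P_out/ω = 93228/188.5 = 494.6 N·m
In lb·ft: 494.6/1.356 = 365 lb·ft

365 lb·ft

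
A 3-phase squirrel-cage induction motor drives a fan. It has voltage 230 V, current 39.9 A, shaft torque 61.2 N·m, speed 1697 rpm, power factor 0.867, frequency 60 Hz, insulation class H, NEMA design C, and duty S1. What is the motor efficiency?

ω = 2π × 1697/60 = 177.7 rad/s; P_out = τω = 61.2 × 177.7 = 10875 W
P_in = √3·V_L·I_L·cosφ = 1.732 × 230 × 39.9 × 0.867 = 13781 W
η = P_out / P_in = 10875 / 13781 = 0.789 = 78.9%

78.9 %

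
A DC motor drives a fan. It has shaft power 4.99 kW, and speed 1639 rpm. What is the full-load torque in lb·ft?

ω = 2π × 1639/60 = 171.6 rad/s
τ = P/ω = 4990/171.6 = 29.08 N·m
In lb·ft: 29.08/1.356 = 21.4 lb·ft

21.4 lb·ft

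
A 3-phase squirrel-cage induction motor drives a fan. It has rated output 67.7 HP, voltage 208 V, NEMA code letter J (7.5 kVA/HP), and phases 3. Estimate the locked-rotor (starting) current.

S_LR = 7.5 × 67.7 = 507.75 kVA
I_LR = S_LR/(√3·V_L) = 507750/(1.732×208) = 1410 A

1410 A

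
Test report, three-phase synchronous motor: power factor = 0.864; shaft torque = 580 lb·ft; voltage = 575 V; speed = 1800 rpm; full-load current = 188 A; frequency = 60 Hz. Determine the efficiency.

91.6 %

τ = 580 lb·ft × 1.356 = 786.5 N·m
ω = 2π × 1800/60 = 188.5 rad/s; P_out = τω = 786.5 × 188.5 = 148255 W
P_in = √3·V_L·I_L·cosφ = 1.732 × 575 × 188 × 0.864 = 161766 W
η = P_out / P_in = 148255 / 161766 = 0.916 = 91.6%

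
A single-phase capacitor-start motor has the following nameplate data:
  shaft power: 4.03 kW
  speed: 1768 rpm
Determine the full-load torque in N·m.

ω = 2π × 1768/60 = 185.1 rad/s
τ = P/ω = 4030/185.1 = 21.8 N·m

21.8 N·m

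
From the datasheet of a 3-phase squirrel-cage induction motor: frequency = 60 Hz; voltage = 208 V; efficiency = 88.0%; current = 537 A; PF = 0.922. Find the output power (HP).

210 HP

P_in = √3·V·I·cosφ = 1.732 × 208 × 537 × 0.922 = 178368 W
P_out = η·P_in = 0.88 × 178368 = 156964 W
= 156964/746 = 210 HP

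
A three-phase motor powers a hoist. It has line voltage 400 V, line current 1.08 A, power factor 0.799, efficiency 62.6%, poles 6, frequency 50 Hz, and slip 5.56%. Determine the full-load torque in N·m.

3.78 N·m

P_in = √3·V·I·cosφ = 1.732 × 400 × 1.08 × 0.799 = 598 W
P_out = η·P_in = 0.626 × 598 = 374 W
n_s = 120×50/6 = 1000 rpm; n = 1000×(1−0.0556) = 944 rpm
ω = 2π×944/60 = 98.86 rad/s
τ = P_out/ω = 374/98.86 = 3.78 N·m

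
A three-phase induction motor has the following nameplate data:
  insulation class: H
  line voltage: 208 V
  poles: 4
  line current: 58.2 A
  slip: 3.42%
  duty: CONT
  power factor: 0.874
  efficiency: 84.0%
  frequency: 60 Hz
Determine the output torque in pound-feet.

P_in = √3·V·I·cosφ = 1.732 × 208 × 58.2 × 0.874 = 18325 W
P_out = η·P_in = 0.84 × 18325 = 15393 W
n_s = 120×60/4 = 1800 rpm; n = 1800×(1−0.0342) = 1738 rpm
ω = 2π×1738/60 = 182 rad/s
τ = P_out/ω = 15393/182 = 84.58 N·m
In lb·ft: 84.58/1.356 = 62.4 lb·ft

62.4 lb·ft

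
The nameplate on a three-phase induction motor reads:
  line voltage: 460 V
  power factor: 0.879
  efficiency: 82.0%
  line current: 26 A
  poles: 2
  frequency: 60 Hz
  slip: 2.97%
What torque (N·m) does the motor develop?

P_in = √3·V·I·cosφ = 1.732 × 460 × 26 × 0.879 = 18208 W
P_out = η·P_in = 0.82 × 18208 = 14931 W
n_s = 120×60/2 = 3600 rpm; n = 3600×(1−0.0297) = 3493 rpm
ω = 2π×3493/60 = 365.8 rad/s
τ = P_out/ω = 14931/365.8 = 40.8 N·m

40.8 N·m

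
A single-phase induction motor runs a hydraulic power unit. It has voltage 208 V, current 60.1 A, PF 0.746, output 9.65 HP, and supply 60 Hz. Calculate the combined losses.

P_in = V·I·cosφ = 208×60.1×0.746 = 9326 W
P_out = 9.65×746 = 7199 W
Losses = P_in − P_out = 9326 − 7199 = 2127 W

2130 W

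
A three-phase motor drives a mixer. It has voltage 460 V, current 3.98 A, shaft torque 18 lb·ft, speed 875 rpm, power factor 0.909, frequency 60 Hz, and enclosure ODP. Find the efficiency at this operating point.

τ = 18 lb·ft × 1.356 = 24.41 N·m
ω = 2π × 875/60 = 91.63 rad/s; P_out = τω = 24.41 × 91.63 = 2237 W
P_in = √3·V_L·I_L·cosφ = 1.732 × 460 × 3.98 × 0.909 = 2882 W
η = P_out / P_in = 2237 / 2882 = 0.776 = 77.6%

77.6 %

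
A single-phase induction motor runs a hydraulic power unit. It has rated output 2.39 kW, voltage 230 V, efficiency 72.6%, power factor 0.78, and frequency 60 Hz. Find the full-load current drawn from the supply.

18.4 A

P_out = 2.39 kW = 2390 W
P_in = P_out / η = 2390 / 0.726 = 3292 W
I = P_in / (V·cosφ) = 3292 / (230 × 0.78) = 18.4 A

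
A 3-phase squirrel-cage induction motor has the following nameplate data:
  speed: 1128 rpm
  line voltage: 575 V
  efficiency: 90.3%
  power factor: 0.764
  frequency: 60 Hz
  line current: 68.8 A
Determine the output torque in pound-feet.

P_in = √3·V·I·cosφ = 1.732 × 575 × 68.8 × 0.764 = 52348 W
P_out = η·P_in = 0.903 × 52348 = 47270 W
n = 1128 rpm
ω = 2π×1128/60 = 118.1 rad/s
τ = P_out/ω = 47270/118.1 = 400.3 N·m
In lb·ft: 400.3/1.356 = 295 lb·ft

295 lb·ft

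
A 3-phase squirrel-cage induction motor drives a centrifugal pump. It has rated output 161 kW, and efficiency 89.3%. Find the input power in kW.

P_out = 161000 W
P_in = P_out/η = 161000/0.893 = 180291 W = 180 kW

180 kW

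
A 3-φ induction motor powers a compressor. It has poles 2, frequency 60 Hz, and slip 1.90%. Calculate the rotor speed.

n_s = 120f/p = 120×60/2 = 3600 rpm
n = n_s(1 − s) = 3600 × (1 − 0.019) = 3532 rpm

3532 rpm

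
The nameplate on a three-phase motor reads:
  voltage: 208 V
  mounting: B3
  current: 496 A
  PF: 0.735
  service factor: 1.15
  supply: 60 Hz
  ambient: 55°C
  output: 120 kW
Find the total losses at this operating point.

P_in = √3·V·I·cosφ = 1.732×208×496×0.735 = 131335 W
P_out = 120000 W
Losses = P_in − P_out = 131335 − 120000 = 11335 W

11.3 kW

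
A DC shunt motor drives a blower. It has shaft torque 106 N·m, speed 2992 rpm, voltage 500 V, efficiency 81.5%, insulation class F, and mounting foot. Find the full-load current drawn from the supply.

ω = 2π×2992/60 = 313.3 rad/s; P_out = τω = 106 × 313.3 = 33210 W
P_in = P_out / η = 33210 / 0.815 = 40748 W
I = P_in / V = 40748 / 500 = 81.5 A

81.5 A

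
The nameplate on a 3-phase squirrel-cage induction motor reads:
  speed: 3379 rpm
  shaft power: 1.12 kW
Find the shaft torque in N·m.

3.17 N·m

ω = 2π × 3379/60 = 353.8 rad/s
τ = P/ω = 1120/353.8 = 3.17 N·m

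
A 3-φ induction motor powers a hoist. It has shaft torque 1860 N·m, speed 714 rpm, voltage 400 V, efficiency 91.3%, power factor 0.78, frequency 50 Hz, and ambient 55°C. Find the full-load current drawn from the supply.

ω = 2π×714/60 = 74.77 rad/s; P_out = τω = 1860 × 74.77 = 139072 W
P_in = P_out / η = 139072 / 0.913 = 152324 W
I_L = P_in / (√3·V_L·cosφ) = 152324 / (1.732 × 400 × 0.78) = 282 A

282 A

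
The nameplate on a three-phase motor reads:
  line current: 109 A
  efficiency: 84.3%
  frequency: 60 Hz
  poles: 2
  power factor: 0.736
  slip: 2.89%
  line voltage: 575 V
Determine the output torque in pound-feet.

136 lb·ft

P_in = √3·V·I·cosφ = 1.732 × 575 × 109 × 0.736 = 79895 W
P_out = η·P_in = 0.843 × 79895 = 67351 W
n_s = 120×60/2 = 3600 rpm; n = 3600×(1−0.0289) = 3496 rpm
ω = 2π×3496/60 = 366.1 rad/s
τ = P_out/ω = 67351/366.1 = 184 N·m
In lb·ft: 184/1.356 = 136 lb·ft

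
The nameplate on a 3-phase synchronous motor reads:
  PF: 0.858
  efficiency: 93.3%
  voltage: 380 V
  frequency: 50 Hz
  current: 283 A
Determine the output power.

P_in = √3·V·I·cosφ = 1.732 × 380 × 283 × 0.858 = 159810 W
P_out = η·P_in = 0.933 × 159810 = 149103 W

149 kW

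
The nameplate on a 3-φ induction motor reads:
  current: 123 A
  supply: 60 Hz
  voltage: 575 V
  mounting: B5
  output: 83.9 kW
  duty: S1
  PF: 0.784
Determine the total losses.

12100 W

P_in = √3·V·I·cosφ = 1.732×575×123×0.784 = 96037 W
P_out = 83900 W
Losses = P_in − P_out = 96037 − 83900 = 12137 W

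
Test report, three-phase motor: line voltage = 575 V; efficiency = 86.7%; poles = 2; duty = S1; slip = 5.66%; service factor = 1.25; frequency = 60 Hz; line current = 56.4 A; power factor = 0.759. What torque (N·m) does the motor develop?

P_in = √3·V·I·cosφ = 1.732 × 575 × 56.4 × 0.759 = 42632 W
P_out = η·P_in = 0.867 × 42632 = 36962 W
n_s = 120×60/2 = 3600 rpm; n = 3600×(1−0.0566) = 3396 rpm
ω = 2π×3396/60 = 355.6 rad/s
τ = P_out/ω = 36962/355.6 = 104 N·m

104 N·m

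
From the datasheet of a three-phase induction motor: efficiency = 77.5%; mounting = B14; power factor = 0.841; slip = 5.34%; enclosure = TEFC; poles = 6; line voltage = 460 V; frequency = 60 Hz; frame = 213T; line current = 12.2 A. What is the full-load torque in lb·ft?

P_in = √3·V·I·cosφ = 1.732 × 460 × 12.2 × 0.841 = 8175 W
P_out = η·P_in = 0.775 × 8175 = 6336 W
n_s = 120×60/6 = 1200 rpm; n = 1200×(1−0.0534) = 1136 rpm
ω = 2π×1136/60 = 119 rad/s
τ = P_out/ω = 6336/119 = 53.24 N·m
In lb·ft: 53.24/1.356 = 39.3 lb·ft

39.3 lb·ft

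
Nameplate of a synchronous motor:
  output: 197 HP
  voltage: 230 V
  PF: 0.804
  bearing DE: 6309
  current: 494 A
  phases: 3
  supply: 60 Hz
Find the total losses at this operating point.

P_in = √3·V·I·cosφ = 1.732×230×494×0.804 = 158219 W
P_out = 197×746 = 146962 W
Losses = P_in − P_out = 158219 − 146962 = 11257 W

11.3 kW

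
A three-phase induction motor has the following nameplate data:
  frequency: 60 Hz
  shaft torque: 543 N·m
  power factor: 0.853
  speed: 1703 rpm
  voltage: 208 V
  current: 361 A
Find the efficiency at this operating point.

ω = 2π × 1703/60 = 178.3 rad/s; P_out = τω = 543 × 178.3 = 96817 W
P_in = √3·V_L·I_L·cosφ = 1.732 × 208 × 361 × 0.853 = 110935 W
η = P_out / P_in = 96817 / 110935 = 0.873 = 87.3%

87.3 %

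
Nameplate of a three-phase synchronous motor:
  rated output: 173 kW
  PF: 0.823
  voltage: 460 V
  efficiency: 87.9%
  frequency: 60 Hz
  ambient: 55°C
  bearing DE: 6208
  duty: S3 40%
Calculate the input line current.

300 A

P_out = 173 kW = 173000 W
P_in = P_out / η = 173000 / 0.879 = 196815 W
I_L = P_in / (√3·V_L·cosφ) = 196815 / (1.732 × 460 × 0.823) = 300 A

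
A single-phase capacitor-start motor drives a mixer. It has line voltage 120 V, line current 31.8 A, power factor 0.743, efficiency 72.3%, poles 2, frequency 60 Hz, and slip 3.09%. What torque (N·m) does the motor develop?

P_in = V·I·cosφ = 120 × 31.8 × 0.743 = 2835 W
P_out = η·P_in = 0.723 × 2835 = 2050 W
n_s = 120×60/2 = 3600 rpm; n = 3600×(1−0.0309) = 3489 rpm
ω = 2π×3489/60 = 365.4 rad/s
τ = P_out/ω = 2050/365.4 = 5.61 N·m

5.61 N·m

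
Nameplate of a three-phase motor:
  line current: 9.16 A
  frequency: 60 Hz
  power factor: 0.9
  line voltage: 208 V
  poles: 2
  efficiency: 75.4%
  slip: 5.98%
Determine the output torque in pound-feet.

4.66 lb·ft

P_in = √3·V·I·cosφ = 1.732 × 208 × 9.16 × 0.9 = 2970 W
P_out = η·P_in = 0.754 × 2970 = 2239 W
n_s = 120×60/2 = 3600 rpm; n = 3600×(1−0.0598) = 3385 rpm
ω = 2π×3385/60 = 354.5 rad/s
τ = P_out/ω = 2239/354.5 = 6.316 N·m
In lb·ft: 6.316/1.356 = 4.66 lb·ft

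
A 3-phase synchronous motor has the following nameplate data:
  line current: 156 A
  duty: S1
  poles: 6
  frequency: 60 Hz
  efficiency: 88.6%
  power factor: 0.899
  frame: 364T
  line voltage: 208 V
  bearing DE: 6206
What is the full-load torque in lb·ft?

263 lb·ft

P_in = √3·V·I·cosφ = 1.732 × 208 × 156 × 0.899 = 50524 W
P_out = η·P_in = 0.886 × 50524 = 44764 W
n = n_s = 120×60/6 = 1200 rpm (synchronous)
ω = 2π×1200/60 = 125.7 rad/s
τ = P_out/ω = 44764/125.7 = 356.1 N·m
In lb·ft: 356.1/1.356 = 263 lb·ft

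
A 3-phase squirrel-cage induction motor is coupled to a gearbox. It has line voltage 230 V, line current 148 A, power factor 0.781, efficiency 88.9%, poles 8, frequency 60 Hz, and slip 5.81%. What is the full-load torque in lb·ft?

340 lb·ft

P_in = √3·V·I·cosφ = 1.732 × 230 × 148 × 0.781 = 46046 W
P_out = η·P_in = 0.889 × 46046 = 40935 W
n_s = 120×60/8 = 900 rpm; n = 900×(1−0.0581) = 848 rpm
ω = 2π×848/60 = 88.8 rad/s
τ = P_out/ω = 40935/88.8 = 461 N·m
In lb·ft: 461/1.356 = 340 lb·ft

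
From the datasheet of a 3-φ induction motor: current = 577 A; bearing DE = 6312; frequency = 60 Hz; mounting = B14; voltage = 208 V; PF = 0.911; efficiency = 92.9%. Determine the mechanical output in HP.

P_in = √3·V·I·cosφ = 1.732 × 208 × 577 × 0.911 = 189367 W
P_out = η·P_in = 0.929 × 189367 = 175922 W
= 175922/746 = 236 HP

236 HP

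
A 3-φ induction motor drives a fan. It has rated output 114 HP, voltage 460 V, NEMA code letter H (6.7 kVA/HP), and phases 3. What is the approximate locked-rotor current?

S_LR = 6.7 × 114 = 763.8 kVA
I_LR = S_LR/(√3·V_L) = 763800/(1.732×460) = 959 A

959 A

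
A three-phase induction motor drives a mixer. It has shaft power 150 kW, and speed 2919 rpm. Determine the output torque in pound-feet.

362 lb·ft

ω = 2π × 2919/60 = 305.7 rad/s
τ = P/ω = 150000/305.7 = 490.7 N·m
In lb·ft: 490.7/1.356 = 362 lb·ft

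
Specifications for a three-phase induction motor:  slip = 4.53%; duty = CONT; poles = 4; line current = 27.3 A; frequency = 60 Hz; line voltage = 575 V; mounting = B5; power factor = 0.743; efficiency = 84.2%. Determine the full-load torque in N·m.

94.5 N·m

P_in = √3·V·I·cosφ = 1.732 × 575 × 27.3 × 0.743 = 20201 W
P_out = η·P_in = 0.842 × 20201 = 17009 W
n_s = 120×60/4 = 1800 rpm; n = 1800×(1−0.0453) = 1718 rpm
ω = 2π×1718/60 = 179.9 rad/s
τ = P_out/ω = 17009/179.9 = 94.5 N·m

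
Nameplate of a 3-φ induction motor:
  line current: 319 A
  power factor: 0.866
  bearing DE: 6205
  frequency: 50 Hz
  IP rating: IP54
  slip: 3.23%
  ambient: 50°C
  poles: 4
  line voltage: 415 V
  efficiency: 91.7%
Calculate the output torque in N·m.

1200 N·m

P_in = √3·V·I·cosφ = 1.732 × 415 × 319 × 0.866 = 198566 W
P_out = η·P_in = 0.917 × 198566 = 182085 W
n_s = 120×50/4 = 1500 rpm; n = 1500×(1−0.0323) = 1452 rpm
ω = 2π×1452/60 = 152.1 rad/s
τ = P_out/ω = 182085/152.1 = 1200 N·m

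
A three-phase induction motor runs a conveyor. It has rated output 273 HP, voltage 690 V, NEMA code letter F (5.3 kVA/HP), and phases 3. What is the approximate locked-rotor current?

1210 A

S_LR = 5.3 × 273 = 1446.9 kVA
I_LR = S_LR/(√3·V_L) = 1446900/(1.732×690) = 1210 A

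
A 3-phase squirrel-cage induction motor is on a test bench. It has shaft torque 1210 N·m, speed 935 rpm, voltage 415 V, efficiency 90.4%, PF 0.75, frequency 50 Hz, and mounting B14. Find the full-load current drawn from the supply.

243 A

ω = 2π×935/60 = 97.91 rad/s; P_out = τω = 1210 × 97.91 = 118471 W
P_in = P_out / η = 118471 / 0.904 = 131052 W
I_L = P_in / (√3·V_L·cosφ) = 131052 / (1.732 × 415 × 0.75) = 243 A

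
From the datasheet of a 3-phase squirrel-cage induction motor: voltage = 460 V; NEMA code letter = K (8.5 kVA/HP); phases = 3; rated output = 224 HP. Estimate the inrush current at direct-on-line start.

2390 A

S_LR = 8.5 × 224 = 1904 kVA
I_LR = S_LR/(√3·V_L) = 1904000/(1.732×460) = 2390 A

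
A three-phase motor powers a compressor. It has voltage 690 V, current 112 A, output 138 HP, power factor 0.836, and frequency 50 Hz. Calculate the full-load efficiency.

P_out = 138 × 746 = 102948 W
P_in = √3·V_L·I_L·cosφ = 1.732 × 690 × 112 × 0.836 = 111898 W
η = P_out / P_in = 102948 / 111898 = 0.920 = 92.0%

92.0 %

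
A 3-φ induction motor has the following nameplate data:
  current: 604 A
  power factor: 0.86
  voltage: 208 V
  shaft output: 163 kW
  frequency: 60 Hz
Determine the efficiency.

P_out = 163 kW = 163000 W
P_in = √3·V_L·I_L·cosφ = 1.732 × 208 × 604 × 0.86 = 187131 W
η = P_out / P_in = 163000 / 187131 = 0.871 = 87.1%

87.1 %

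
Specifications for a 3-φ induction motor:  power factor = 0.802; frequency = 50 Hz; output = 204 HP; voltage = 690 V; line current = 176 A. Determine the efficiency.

90.2 %

P_out = 204 × 746 = 152184 W
P_in = √3·V_L·I_L·cosφ = 1.732 × 690 × 176 × 0.802 = 168688 W
η = P_out / P_in = 152184 / 168688 = 0.902 = 90.2%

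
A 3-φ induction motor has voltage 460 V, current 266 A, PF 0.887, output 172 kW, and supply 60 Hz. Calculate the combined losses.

16 kW

P_in = √3·V·I·cosφ = 1.732×460×266×0.887 = 187980 W
P_out = 172000 W
Losses = P_in − P_out = 187980 − 172000 = 15980 W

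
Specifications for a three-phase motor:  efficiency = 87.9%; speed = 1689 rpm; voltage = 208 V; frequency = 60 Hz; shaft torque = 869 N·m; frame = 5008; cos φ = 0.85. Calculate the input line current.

ω = 2π×1689/60 = 176.9 rad/s; P_out = τω = 869 × 176.9 = 153726 W
P_in = P_out / η = 153726 / 0.879 = 174887 W
I_L = P_in / (√3·V_L·cosφ) = 174887 / (1.732 × 208 × 0.85) = 571 A

571 A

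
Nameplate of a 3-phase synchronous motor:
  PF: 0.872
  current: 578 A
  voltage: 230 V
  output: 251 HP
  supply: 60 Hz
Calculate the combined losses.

13500 W

P_in = √3·V·I·cosφ = 1.732×230×578×0.872 = 200780 W
P_out = 251×746 = 187246 W
Losses = P_in − P_out = 200780 − 187246 = 13534 W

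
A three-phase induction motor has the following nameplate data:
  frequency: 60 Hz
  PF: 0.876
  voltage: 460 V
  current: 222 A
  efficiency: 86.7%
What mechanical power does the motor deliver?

134 kW

P_in = √3·V·I·cosφ = 1.732 × 460 × 222 × 0.876 = 154940 W
P_out = η·P_in = 0.867 × 154940 = 134333 W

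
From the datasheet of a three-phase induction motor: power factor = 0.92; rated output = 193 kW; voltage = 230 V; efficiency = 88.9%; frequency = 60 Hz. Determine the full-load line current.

592 A

P_out = 193 kW = 193000 W
P_in = P_out / η = 193000 / 0.889 = 217098 W
I_L = P_in / (√3·V_L·cosφ) = 217098 / (1.732 × 230 × 0.92) = 592 A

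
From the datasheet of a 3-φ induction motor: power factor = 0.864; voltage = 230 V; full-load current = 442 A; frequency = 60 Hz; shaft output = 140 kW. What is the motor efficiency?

P_out = 140 kW = 140000 W
P_in = √3·V_L·I_L·cosφ = 1.732 × 230 × 442 × 0.864 = 152129 W
η = P_out / P_in = 140000 / 152129 = 0.920 = 92.0%

92.0 %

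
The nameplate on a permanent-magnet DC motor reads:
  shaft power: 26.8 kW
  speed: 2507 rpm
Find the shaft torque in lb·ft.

ω = 2π × 2507/60 = 262.5 rad/s
τ = P/ω = 26800/262.5 = 102.1 N·m
In lb·ft: 102.1/1.356 = 75.3 lb·ft

75.3 lb·ft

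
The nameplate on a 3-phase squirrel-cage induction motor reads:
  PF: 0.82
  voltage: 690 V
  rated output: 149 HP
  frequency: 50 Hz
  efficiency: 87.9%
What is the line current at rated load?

129 A

P_out = 149 × 746 = 111154 W
P_in = P_out / η = 111154 / 0.879 = 126455 W
I_L = P_in / (√3·V_L·cosφ) = 126455 / (1.732 × 690 × 0.82) = 129 A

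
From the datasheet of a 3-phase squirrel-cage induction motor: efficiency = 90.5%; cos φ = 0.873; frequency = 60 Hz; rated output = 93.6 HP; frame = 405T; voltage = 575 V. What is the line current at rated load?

P_out = 93.6 × 746 = 69826 W
P_in = P_out / η = 69826 / 0.905 = 77156 W
I_L = P_in / (√3·V_L·cosφ) = 77156 / (1.732 × 575 × 0.873) = 88.7 A

88.7 A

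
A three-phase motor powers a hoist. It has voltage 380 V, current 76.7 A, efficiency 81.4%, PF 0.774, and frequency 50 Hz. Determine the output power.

31.8 kW

P_in = √3·V·I·cosφ = 1.732 × 380 × 76.7 × 0.774 = 39072 W
P_out = η·P_in = 0.814 × 39072 = 31805 W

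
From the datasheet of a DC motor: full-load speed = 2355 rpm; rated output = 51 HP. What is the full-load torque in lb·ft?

114 lb·ft

P_out = 51 × 746 = 38046 W
ω = 2π × 2355/60 = 246.6 rad/s
τ = P_out/ω = 38046/246.6 = 154.3 N·m
In lb·ft: 154.3/1.356 = 114 lb·ft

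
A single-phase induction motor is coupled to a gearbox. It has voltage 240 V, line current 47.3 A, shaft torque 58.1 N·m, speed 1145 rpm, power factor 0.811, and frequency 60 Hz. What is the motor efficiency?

ω = 2π × 1145/60 = 119.9 rad/s; P_out = τω = 58.1 × 119.9 = 6966 W
P_in = V·I·cosφ = 240 × 47.3 × 0.811 = 9206 W
η = P_out / P_in = 6966 / 9206 = 0.757 = 75.7%

75.7 %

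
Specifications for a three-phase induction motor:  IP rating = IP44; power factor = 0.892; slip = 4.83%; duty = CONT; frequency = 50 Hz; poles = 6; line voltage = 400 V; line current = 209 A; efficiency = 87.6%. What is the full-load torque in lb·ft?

P_in = √3·V·I·cosφ = 1.732 × 400 × 209 × 0.892 = 129157 W
P_out = η·P_in = 0.876 × 129157 = 113142 W
n_s = 120×50/6 = 1000 rpm; n = 1000×(1−0.0483) = 952 rpm
ω = 2π×952/60 = 99.69 rad/s
τ = P_out/ω = 113142/99.69 = 1135 N·m
In lb·ft: 1135/1.356 = 837 lb·ft

837 lb·ft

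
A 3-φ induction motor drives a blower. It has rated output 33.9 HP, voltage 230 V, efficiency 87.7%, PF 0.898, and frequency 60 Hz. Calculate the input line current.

80.6 A

P_out = 33.9 × 746 = 25289 W
P_in = P_out / η = 25289 / 0.877 = 28836 W
I_L = P_in / (√3·V_L·cosφ) = 28836 / (1.732 × 230 × 0.898) = 80.6 A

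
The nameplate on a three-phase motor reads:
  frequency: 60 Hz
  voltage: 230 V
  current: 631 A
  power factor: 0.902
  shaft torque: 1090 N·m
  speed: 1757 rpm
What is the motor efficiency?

88.5 %

ω = 2π × 1757/60 = 184 rad/s; P_out = τω = 1090 × 184 = 200560 W
P_in = √3·V_L·I_L·cosφ = 1.732 × 230 × 631 × 0.902 = 226731 W
η = P_out / P_in = 200560 / 226731 = 0.885 = 88.5%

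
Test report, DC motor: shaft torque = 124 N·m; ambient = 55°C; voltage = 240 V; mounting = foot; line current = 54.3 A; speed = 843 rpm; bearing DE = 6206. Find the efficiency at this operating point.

ω = 2π × 843/60 = 88.28 rad/s; P_out = τω = 124 × 88.28 = 10947 W
P_in = V·I = 240 × 54.3 = 13032 W
η = P_out / P_in = 10947 / 13032 = 0.840 = 84.0%

84.0 %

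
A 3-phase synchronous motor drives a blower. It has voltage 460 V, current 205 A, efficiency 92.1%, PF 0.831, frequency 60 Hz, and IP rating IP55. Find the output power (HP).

P_in = √3·V·I·cosφ = 1.732 × 460 × 205 × 0.831 = 135725 W
P_out = η·P_in = 0.921 × 135725 = 125003 W
= 125003/746 = 168 HP

168 HP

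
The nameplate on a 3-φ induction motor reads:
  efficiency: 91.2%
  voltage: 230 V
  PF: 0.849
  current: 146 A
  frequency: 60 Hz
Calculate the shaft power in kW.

45 kW

P_in = √3·V·I·cosφ = 1.732 × 230 × 146 × 0.849 = 49378 W
P_out = η·P_in = 0.912 × 49378 = 45033 W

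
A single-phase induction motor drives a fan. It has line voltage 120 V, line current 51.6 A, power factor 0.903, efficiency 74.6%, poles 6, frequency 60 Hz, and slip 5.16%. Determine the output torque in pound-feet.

25.8 lb·ft

P_in = V·I·cosφ = 120 × 51.6 × 0.903 = 5591 W
P_out = η·P_in = 0.746 × 5591 = 4171 W
n_s = 120×60/6 = 1200 rpm; n = 1200×(1−0.0516) = 1138 rpm
ω = 2π×1138/60 = 119.2 rad/s
τ = P_out/ω = 4171/119.2 = 34.99 N·m
In lb·ft: 34.99/1.356 = 25.8 lb·ft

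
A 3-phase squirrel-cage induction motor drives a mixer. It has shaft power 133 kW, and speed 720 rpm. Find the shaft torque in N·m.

1760 N·m

ω = 2π × 720/60 = 75.4 rad/s
τ = P/ω = 133000/75.4 = 1760 N·m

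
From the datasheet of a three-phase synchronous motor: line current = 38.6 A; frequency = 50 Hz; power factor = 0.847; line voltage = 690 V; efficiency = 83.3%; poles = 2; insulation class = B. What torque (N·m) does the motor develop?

P_in = √3·V·I·cosφ = 1.732 × 690 × 38.6 × 0.847 = 39072 W
P_out = η·P_in = 0.833 × 39072 = 32547 W
n = n_s = 120×50/2 = 3000 rpm (synchronous)
ω = 2π×3000/60 = 314.2 rad/s
τ = P_out/ω = 32547/314.2 = 104 N·m

104 N·m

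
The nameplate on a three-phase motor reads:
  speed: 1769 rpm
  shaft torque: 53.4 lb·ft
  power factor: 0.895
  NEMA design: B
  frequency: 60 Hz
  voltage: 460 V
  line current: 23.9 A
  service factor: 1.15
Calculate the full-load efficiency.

78.7 %

τ = 53.4 lb·ft × 1.356 = 72.41 N·m
ω = 2π × 1769/60 = 185.2 rad/s; P_out = τω = 72.41 × 185.2 = 13410 W
P_in = √3·V_L·I_L·cosφ = 1.732 × 460 × 23.9 × 0.895 = 17042 W
η = P_out / P_in = 13410 / 17042 = 0.787 = 78.7%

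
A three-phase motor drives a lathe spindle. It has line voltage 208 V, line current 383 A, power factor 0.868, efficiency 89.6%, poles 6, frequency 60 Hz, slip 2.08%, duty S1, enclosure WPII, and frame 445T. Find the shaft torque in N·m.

872 N·m

P_in = √3·V·I·cosφ = 1.732 × 208 × 383 × 0.868 = 119765 W
P_out = η·P_in = 0.896 × 119765 = 107309 W
n_s = 120×60/6 = 1200 rpm; n = 1200×(1−0.0208) = 1175 rpm
ω = 2π×1175/60 = 123 rad/s
τ = P_out/ω = 107309/123 = 872 N·m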